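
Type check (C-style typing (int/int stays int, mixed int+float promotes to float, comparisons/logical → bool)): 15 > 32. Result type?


Operand types: int > int
Rule: comparison yields bool
Result type: bool


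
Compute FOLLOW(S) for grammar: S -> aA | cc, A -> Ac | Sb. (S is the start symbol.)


$ ∈ FOLLOW(S). For each A -> αBβ: add FIRST(β)\{ε} to FOLLOW(B); if β nullable, add FOLLOW(A).
FOLLOW(S) = {$, b}


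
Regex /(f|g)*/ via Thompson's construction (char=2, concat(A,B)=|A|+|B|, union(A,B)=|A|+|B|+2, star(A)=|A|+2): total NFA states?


Syntax tree has 2 char leaf(s), 1 union(s), 1 star(s)
chars contribute 2×2 = 4; each union adds +2; each star adds +2
Total: 4 + 2 + 2 = 8 states


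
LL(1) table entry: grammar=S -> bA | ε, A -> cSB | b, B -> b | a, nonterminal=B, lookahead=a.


For [B, a]: 'a' ∈ FIRST(a)
Entry: B -> a


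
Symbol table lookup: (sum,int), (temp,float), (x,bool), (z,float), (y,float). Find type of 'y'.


Lookup 'y' → type float


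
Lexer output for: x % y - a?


Scan left to right, longest-match per lexeme
Tokens: ID(x), OP(%), ID(y), OP(-), ID(a)


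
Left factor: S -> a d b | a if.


Common prefix: 'a'
Factored: S -> a S', S' -> d b | if


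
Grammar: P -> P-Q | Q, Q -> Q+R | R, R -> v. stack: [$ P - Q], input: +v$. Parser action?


'+' can extend Q; shift to build Q -> Q+R
Action: shift


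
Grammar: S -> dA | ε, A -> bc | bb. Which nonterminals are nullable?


A nonterminal is nullable iff some alternative derives ε (directly, or every symbol in it is nullable)
Nullable: {S}


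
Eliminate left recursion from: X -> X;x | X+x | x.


Left-recursive alternatives: X;x, X+x; non-recursive: x
Introduce X': X -> xX', X' -> ;xX' | +xX' | ε


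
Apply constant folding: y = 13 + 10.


13 + 10 = 23 at compile time
Optimized: y = 23


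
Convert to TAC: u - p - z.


Break into single-operator statements:
t1 = u - p
t2 = t1 - z


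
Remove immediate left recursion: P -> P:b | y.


Left-recursive alternatives: P:b; non-recursive: y
Introduce P': P -> yP', P' -> :bP' | ε


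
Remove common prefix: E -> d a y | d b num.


Common prefix: 'd'
Factored: E -> d E', E' -> a y | b num


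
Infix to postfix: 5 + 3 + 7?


Left to right (same or higher precedence on left)
Postfix: 5 3 + 7 +


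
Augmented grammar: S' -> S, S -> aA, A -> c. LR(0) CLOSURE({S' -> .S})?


Start: S' -> .S
For each item with dot before a nonterminal B, add B -> .γ for every B-production
Closure: [S' -> .S, S -> .aA]


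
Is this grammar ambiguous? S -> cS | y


right-linear, alternatives start with distinct terminals 'c' vs 'y': unique leftmost derivation
Unambiguous


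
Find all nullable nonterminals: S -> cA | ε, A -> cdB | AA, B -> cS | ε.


A nonterminal is nullable iff some alternative derives ε (directly, or every symbol in it is nullable)
Nullable: {B, S}


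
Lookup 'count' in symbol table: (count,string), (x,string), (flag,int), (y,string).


Lookup 'count' → type string


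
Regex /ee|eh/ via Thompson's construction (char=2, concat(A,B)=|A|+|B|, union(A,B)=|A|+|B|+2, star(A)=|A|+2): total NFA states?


Syntax tree has 4 char leaf(s), 1 union(s), 0 star(s)
chars contribute 4×2 = 8; each union adds +2; each star adds +2
Total: 8 + 2 + 0 = 10 states


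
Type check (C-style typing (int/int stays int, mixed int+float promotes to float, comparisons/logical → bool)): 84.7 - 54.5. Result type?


Operand types: float - float
Rule: mixed int/float promotes to float; int/int stays int
Result type: float


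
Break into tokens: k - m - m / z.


Scan left to right, longest-match per lexeme
Tokens: ID(k), OP(-), ID(m), OP(-), ID(m), OP(/), ID(z)


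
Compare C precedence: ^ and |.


'^' is bitwise XOR (level 4); '|' is bitwise OR (level 3)
Higher level binds tighter
'^' has higher precedence than '|'


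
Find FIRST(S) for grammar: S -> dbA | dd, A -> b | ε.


Per alternative of S: FIRST(dbA) = {d}; FIRST(dd) = {d}
FIRST(S) = {d}


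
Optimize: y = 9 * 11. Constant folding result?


9 * 11 = 99 at compile time
Optimized: y = 99


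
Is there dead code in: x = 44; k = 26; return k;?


x is assigned but never read
Dead: 'x = 44'


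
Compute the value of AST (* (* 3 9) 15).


Evaluate inner: (* 3 9) = 27
Evaluate root: (* 27 15) = 405
Result: 405


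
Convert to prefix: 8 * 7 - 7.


left-to-right (same/higher precedence on left): tree is (- (* 8 7) 7)
Prefix: - * 8 7 7


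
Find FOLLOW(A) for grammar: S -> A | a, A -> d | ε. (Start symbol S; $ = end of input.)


$ ∈ FOLLOW(S). For each A -> αBβ: add FIRST(β)\{ε} to FOLLOW(B); if β nullable, add FOLLOW(A).
FOLLOW(A) = {$}


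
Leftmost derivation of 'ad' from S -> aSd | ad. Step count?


Derivation: S => ad
Steps: 1


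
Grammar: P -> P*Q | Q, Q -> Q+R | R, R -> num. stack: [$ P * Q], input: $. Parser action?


handle 'P*Q' on top; lookahead ∈ FOLLOW(P) = {*, $}
Action: reduce (P -> P*Q)


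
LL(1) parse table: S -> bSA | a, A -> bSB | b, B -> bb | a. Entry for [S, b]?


For [S, b]: 'b' ∈ FIRST(bSA)
Entry: S -> bSA


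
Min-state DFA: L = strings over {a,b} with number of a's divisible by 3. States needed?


Track (count of a) mod 3: states 0..2, accept at 0
Minimal DFA: 3 states


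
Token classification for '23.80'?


Pattern: digits with a decimal point
Type: FLOAT_LITERAL


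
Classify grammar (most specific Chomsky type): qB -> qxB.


LHS has context (more than one symbol) and |LHS| ≤ |RHS|
Classification: Type 1 (Context-Sensitive)


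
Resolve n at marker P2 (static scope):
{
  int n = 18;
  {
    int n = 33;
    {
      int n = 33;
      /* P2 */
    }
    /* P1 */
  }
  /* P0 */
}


n declared in the same block as P2
n = 33


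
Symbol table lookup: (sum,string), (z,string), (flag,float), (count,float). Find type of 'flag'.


Lookup 'flag' → type float


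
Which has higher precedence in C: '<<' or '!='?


'<<' is shift (level 8); '!=' is equality (level 6)
Higher level binds tighter
'<<' has higher precedence than '!='


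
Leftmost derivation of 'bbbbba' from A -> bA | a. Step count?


Derivation: A => bA => bbA => bbbA => bbbbA => bbbbbA => bbbbba
Steps: 6


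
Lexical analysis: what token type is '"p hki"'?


Pattern: double-quoted sequence
Type: STRING_LITERAL


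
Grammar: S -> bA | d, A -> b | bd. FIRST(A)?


Per alternative of A: FIRST(b) = {b}; FIRST(bd) = {b}
FIRST(A) = {b}


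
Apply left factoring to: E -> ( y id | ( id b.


Common prefix: '('
Factored: E -> ( E', E' -> y id | id b


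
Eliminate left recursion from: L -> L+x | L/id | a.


Left-recursive alternatives: L+x, L/id; non-recursive: a
Introduce L': L -> aL', L' -> +xL' | /idL' | ε


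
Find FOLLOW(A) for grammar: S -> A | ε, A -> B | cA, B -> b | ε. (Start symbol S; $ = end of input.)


$ ∈ FOLLOW(S). For each A -> αBβ: add FIRST(β)\{ε} to FOLLOW(B); if β nullable, add FOLLOW(A).
FOLLOW(A) = {$}


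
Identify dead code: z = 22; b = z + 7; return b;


z is read by b's definition; b is returned
No dead code


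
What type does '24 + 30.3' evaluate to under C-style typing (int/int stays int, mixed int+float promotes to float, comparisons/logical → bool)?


Operand types: int + float
Rule: mixed int/float promotes to float; int/int stays int
Result type: float


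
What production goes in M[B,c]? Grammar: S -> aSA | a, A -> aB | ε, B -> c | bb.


For [B, c]: 'c' ∈ FIRST(c)
Entry: B -> c


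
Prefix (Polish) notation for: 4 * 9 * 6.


left-to-right (same/higher precedence on left): tree is (* (* 4 9) 6)
Prefix: * * 4 9 6


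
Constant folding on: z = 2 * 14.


2 * 14 = 28 at compile time
Optimized: z = 28


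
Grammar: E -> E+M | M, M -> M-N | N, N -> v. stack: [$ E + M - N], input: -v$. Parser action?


handle 'M-N' on top
Action: reduce (M -> M-N)


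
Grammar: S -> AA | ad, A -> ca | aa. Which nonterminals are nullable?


A nonterminal is nullable iff some alternative derives ε (directly, or every symbol in it is nullable)
Nullable: {}


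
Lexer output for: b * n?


Scan left to right, longest-match per lexeme
Tokens: ID(b), OP(*), ID(n)


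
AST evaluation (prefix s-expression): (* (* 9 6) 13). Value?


Evaluate inner: (* 9 6) = 54
Evaluate root: (* 54 13) = 702
Result: 702


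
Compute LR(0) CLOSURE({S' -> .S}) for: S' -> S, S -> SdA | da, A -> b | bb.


Start: S' -> .S
For each item with dot before a nonterminal B, add B -> .γ for every B-production
Closure: [S' -> .S, S -> .SdA, S -> .da]


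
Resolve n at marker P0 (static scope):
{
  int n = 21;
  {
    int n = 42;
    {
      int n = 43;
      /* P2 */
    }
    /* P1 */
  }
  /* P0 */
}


n declared in the same block as P0
n = 21


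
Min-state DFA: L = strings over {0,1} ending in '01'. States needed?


Track the longest suffix of input matching a prefix of '01': 3 classes (prefixes of length 0..2)
Minimal DFA: 3 states


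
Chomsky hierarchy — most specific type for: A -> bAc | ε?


Single nonterminal LHS, but b^n c^n is not regular
Classification: Type 2 (Context-Free)


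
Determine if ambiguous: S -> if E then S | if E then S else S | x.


dangling else: 'if E then if E then x else x' parses two ways
Ambiguous


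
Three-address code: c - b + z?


Break into single-operator statements:
t1 = c - b
t2 = t1 + z


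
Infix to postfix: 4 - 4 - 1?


Left to right (same or higher precedence on left)
Postfix: 4 4 - 1 -


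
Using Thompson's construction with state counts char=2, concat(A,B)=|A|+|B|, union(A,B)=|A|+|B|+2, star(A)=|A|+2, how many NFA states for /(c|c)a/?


Syntax tree has 3 char leaf(s), 1 union(s), 0 star(s)
chars contribute 3×2 = 6; each union adds +2; each star adds +2
Total: 6 + 2 + 0 = 8 states


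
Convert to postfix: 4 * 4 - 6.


Left to right (same or higher precedence on left)
Postfix: 4 4 * 6 -


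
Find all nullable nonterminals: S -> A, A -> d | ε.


A nonterminal is nullable iff some alternative derives ε (directly, or every symbol in it is nullable)
Nullable: {A, S}


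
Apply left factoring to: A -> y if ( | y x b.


Common prefix: 'y'
Factored: A -> y A', A' -> if ( | x b


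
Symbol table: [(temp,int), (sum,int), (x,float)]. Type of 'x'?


Lookup 'x' → type float


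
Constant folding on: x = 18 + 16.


18 + 16 = 34 at compile time
Optimized: x = 34


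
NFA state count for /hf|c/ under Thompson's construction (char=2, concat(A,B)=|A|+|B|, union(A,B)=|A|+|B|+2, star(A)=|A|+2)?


Syntax tree has 3 char leaf(s), 1 union(s), 0 star(s)
chars contribute 3×2 = 6; each union adds +2; each star adds +2
Total: 6 + 2 + 0 = 8 states


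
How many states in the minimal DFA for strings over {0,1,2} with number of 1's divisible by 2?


Track (count of 1) mod 2: states 0..1, accept at 0
Minimal DFA: 2 states


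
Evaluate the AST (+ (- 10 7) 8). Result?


Evaluate inner: (- 10 7) = 3
Evaluate root: (+ 3 8) = 11
Result: 11


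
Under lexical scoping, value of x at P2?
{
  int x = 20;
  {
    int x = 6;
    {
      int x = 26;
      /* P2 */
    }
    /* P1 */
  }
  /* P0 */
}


x declared in the same block as P2
x = 26


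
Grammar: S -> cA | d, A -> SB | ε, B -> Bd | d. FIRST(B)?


Per alternative of B: FIRST(Bd) = {d}; FIRST(d) = {d}
FIRST(B) = {d}


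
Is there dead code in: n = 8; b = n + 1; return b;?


n is read by b's definition; b is returned
No dead code


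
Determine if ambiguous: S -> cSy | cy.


balanced c^n…y^n: each string has a unique parse
Unambiguous


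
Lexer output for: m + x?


Scan left to right, longest-match per lexeme
Tokens: ID(m), OP(+), ID(x)


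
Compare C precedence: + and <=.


'+' is additive (level 9); '<=' is relational (level 7)
Higher level binds tighter
'+' has higher precedence than '<='


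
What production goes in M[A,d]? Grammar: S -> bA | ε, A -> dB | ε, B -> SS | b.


For [A, d]: 'd' ∈ FIRST(dB)
Entry: A -> dB


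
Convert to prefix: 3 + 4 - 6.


left-to-right (same/higher precedence on left): tree is (- (+ 3 4) 6)
Prefix: - + 3 4 6


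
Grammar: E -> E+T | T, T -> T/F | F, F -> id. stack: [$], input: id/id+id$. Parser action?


no handle on stack; shift 'id'
Action: shift


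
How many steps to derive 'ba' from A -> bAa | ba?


Derivation: A => ba
Steps: 1


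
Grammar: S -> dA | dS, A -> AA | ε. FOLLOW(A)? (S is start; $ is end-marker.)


$ ∈ FOLLOW(S). For each A -> αBβ: add FIRST(β)\{ε} to FOLLOW(B); if β nullable, add FOLLOW(A).
FOLLOW(A) = {$}


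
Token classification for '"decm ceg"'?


Pattern: double-quoted sequence
Type: STRING_LITERAL


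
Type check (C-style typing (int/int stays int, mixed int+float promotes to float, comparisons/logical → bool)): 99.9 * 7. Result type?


Operand types: float * int
Rule: mixed int/float promotes to float; int/int stays int
Result type: float


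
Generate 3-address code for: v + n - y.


Break into single-operator statements:
t1 = v + n
t2 = t1 - y


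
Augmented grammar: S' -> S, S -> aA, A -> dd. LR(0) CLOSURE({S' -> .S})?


Start: S' -> .S
For each item with dot before a nonterminal B, add B -> .γ for every B-production
Closure: [S' -> .S, S -> .aA]


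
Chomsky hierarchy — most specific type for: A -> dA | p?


Right-linear: every RHS is a terminal or a terminal followed by one nonterminal
Classification: Type 3 (Regular)


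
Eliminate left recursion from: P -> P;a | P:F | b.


Left-recursive alternatives: P;a, P:F; non-recursive: b
Introduce P': P -> bP', P' -> ;aP' | :FP' | ε


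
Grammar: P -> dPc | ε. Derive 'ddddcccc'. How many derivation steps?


Derivation: P => dPc => ddPcc => dddPccc => ddddPcccc => ddddcccc
Steps: 5


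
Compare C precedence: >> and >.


'>>' is shift (level 8); '>' is relational (level 7)
Higher level binds tighter
'>>' has higher precedence than '>'


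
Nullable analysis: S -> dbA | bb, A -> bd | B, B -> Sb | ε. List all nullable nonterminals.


A nonterminal is nullable iff some alternative derives ε (directly, or every symbol in it is nullable)
Nullable: {A, B}


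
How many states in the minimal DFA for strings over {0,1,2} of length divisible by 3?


Track length mod 3: states 0..2, accept at 0
Minimal DFA: 3 states


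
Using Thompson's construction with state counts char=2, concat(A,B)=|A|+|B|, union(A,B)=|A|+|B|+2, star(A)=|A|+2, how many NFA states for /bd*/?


Syntax tree has 2 char leaf(s), 0 union(s), 1 star(s)
chars contribute 2×2 = 4; each union adds +2; each star adds +2
Total: 4 + 0 + 2 = 6 states


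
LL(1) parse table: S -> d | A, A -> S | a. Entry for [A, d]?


For [A, d]: 'd' ∈ FIRST(S)
Entry: A -> S


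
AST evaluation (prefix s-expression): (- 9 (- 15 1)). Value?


Evaluate inner: (- 15 1) = 14
Evaluate root: (- 9 14) = -5
Result: -5


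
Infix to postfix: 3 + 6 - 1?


Left to right (same or higher precedence on left)
Postfix: 3 6 + 1 -


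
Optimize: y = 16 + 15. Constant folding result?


16 + 15 = 31 at compile time
Optimized: y = 31


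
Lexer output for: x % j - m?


Scan left to right, longest-match per lexeme
Tokens: ID(x), OP(%), ID(j), OP(-), ID(m)


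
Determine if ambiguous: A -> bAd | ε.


balanced b^n…d^n: each string has a unique parse
Unambiguous


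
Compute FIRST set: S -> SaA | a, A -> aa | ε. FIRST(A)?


Per alternative of A: FIRST(aa) = {a}; FIRST(ε) = {ε}
FIRST(A) = {a, ε}


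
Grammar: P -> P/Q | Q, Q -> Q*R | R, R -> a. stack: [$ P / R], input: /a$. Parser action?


'R' (not preceded by Q*) is the handle for Q -> R
Action: reduce (Q -> R)


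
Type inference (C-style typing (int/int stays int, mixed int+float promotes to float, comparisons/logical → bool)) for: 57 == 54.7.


Operand types: int == float
Rule: comparison yields bool
Result type: bool


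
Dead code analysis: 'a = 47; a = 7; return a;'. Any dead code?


first assignment to a is overwritten before any read
Dead: 'a = 47'


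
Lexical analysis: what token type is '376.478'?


Pattern: digits with a decimal point
Type: FLOAT_LITERAL


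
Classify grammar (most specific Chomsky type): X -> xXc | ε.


Single nonterminal LHS, but x^n c^n is not regular
Classification: Type 2 (Context-Free)


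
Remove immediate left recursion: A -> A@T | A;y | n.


Left-recursive alternatives: A@T, A;y; non-recursive: n
Introduce A': A -> nA', A' -> @TA' | ;yA' | ε


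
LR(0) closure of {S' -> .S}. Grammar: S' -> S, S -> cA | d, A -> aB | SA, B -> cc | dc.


Start: S' -> .S
For each item with dot before a nonterminal B, add B -> .γ for every B-production
Closure: [S' -> .S, S -> .cA, S -> .d]


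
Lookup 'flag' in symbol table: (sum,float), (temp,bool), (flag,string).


Lookup 'flag' → type string


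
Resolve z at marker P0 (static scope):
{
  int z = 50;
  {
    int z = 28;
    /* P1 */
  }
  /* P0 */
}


z declared in the same block as P0
z = 50


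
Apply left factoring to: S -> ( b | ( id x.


Common prefix: '('
Factored: S -> ( S', S' -> b | id x


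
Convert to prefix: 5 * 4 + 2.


left-to-right (same/higher precedence on left): tree is (+ (* 5 4) 2)
Prefix: + * 5 4 2


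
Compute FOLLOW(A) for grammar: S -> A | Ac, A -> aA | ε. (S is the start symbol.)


$ ∈ FOLLOW(S). For each A -> αBβ: add FIRST(β)\{ε} to FOLLOW(B); if β nullable, add FOLLOW(A).
FOLLOW(A) = {$, c}


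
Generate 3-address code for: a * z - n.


Break into single-operator statements:
t1 = a * z
t2 = t1 - n


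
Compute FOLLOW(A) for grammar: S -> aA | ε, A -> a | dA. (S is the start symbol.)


$ ∈ FOLLOW(S). For each A -> αBβ: add FIRST(β)\{ε} to FOLLOW(B); if β nullable, add FOLLOW(A).
FOLLOW(A) = {$}


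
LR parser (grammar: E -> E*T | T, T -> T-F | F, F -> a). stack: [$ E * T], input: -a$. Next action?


'-' can extend T; shift to build T -> T-F
Action: shift


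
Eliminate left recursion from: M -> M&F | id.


Left-recursive alternatives: M&F; non-recursive: id
Introduce M': M -> idM', M' -> &FM' | ε


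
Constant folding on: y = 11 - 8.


11 - 8 = 3 at compile time
Optimized: y = 3


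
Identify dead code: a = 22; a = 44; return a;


first assignment to a is overwritten before any read
Dead: 'a = 22'


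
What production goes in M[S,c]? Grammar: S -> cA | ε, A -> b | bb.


For [S, c]: 'c' ∈ FIRST(cA)
Entry: S -> cA


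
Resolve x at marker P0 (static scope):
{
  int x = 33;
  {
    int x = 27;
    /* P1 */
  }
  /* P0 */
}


x declared in the same block as P0
x = 33


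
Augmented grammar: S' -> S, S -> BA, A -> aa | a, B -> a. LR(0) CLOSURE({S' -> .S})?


Start: S' -> .S
For each item with dot before a nonterminal B, add B -> .γ for every B-production
Closure: [S' -> .S, S -> .BA, B -> .a]


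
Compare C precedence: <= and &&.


'<=' is relational (level 7); '&&' is logical AND (level 2)
Higher level binds tighter
'<=' has higher precedence than '&&'


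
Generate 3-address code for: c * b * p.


Break into single-operator statements:
t1 = c * b
t2 = t1 * p


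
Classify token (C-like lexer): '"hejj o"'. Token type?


Pattern: double-quoted sequence
Type: STRING_LITERAL


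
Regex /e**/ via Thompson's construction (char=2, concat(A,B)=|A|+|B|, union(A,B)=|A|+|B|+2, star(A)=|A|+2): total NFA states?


Syntax tree has 1 char leaf(s), 0 union(s), 2 star(s)
chars contribute 1×2 = 2; each union adds +2; each star adds +2
Total: 2 + 0 + 4 = 6 states


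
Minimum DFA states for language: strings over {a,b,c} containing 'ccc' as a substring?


KMP-style automaton: 3 progress states + 1 absorbing accept = 4
Minimal DFA: 4 states


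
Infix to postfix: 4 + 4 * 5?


* has higher precedence, evaluate 4*5 first
Postfix: 4 4 5 * +


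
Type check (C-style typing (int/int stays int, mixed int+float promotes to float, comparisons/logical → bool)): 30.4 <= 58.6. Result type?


Operand types: float <= float
Rule: comparison yields bool
Result type: bool


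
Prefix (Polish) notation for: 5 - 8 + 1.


left-to-right (same/higher precedence on left): tree is (+ (- 5 8) 1)
Prefix: + - 5 8 1


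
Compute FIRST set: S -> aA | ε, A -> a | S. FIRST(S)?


Per alternative of S: FIRST(aA) = {a}; FIRST(ε) = {ε}
FIRST(S) = {a, ε}


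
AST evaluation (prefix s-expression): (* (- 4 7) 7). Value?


Evaluate inner: (- 4 7) = -3
Evaluate root: (* -3 7) = -21
Result: -21


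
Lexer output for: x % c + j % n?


Scan left to right, longest-match per lexeme
Tokens: ID(x), OP(%), ID(c), OP(+), ID(j), OP(%), ID(n)


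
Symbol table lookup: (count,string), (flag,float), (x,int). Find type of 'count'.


Lookup 'count' → type string


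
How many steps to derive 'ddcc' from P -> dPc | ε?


Derivation: P => dPc => ddPcc => ddcc
Steps: 3


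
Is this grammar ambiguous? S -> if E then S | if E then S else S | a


dangling else: 'if E then if E then a else a' parses two ways
Ambiguous


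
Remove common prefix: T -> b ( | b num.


Common prefix: 'b'
Factored: T -> b T', T' -> ( | num


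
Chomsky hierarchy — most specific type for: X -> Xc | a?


Left-linear: every RHS is a terminal or one nonterminal followed by a terminal
Classification: Type 3 (Regular)


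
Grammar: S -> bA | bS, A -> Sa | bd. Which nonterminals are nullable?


A nonterminal is nullable iff some alternative derives ε (directly, or every symbol in it is nullable)
Nullable: {}


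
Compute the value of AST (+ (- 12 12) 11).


Evaluate inner: (- 12 12) = 0
Evaluate root: (+ 0 11) = 11
Result: 11


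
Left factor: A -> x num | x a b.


Common prefix: 'x'
Factored: A -> x A', A' -> num | a b


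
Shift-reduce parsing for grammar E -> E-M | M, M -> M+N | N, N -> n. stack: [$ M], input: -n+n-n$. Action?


lookahead ∉ {+} so M won't extend; reduce E -> M
Action: reduce (E -> M)


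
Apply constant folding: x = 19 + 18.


19 + 18 = 37 at compile time
Optimized: x = 37


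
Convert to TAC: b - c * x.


Break into single-operator statements:
t1 = c * x
t2 = b - t1


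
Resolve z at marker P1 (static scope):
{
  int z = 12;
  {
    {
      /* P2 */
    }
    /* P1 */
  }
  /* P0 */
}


P1's block does not declare z; resolves to the enclosing declaration at depth 0
z = 12


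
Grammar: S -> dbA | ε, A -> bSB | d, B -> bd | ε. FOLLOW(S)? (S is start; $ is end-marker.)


$ ∈ FOLLOW(S). For each A -> αBβ: add FIRST(β)\{ε} to FOLLOW(B); if β nullable, add FOLLOW(A).
FOLLOW(S) = {$, b}


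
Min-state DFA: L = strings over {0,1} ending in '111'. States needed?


Track the longest suffix of input matching a prefix of '111': 4 classes (prefixes of length 0..3)
Minimal DFA: 4 states


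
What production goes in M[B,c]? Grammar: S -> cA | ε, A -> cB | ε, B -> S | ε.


For [B, c]: 'c' ∈ FIRST(S)
Entry: B -> S


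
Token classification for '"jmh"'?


Pattern: double-quoted sequence
Type: STRING_LITERAL


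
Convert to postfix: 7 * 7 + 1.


Left to right (same or higher precedence on left)
Postfix: 7 7 * 1 +


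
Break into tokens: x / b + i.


Scan left to right, longest-match per lexeme
Tokens: ID(x), OP(/), ID(b), OP(+), ID(i)


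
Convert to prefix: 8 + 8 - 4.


left-to-right (same/higher precedence on left): tree is (- (+ 8 8) 4)
Prefix: - + 8 8 4


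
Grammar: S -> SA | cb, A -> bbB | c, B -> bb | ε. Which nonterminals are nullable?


A nonterminal is nullable iff some alternative derives ε (directly, or every symbol in it is nullable)
Nullable: {B}


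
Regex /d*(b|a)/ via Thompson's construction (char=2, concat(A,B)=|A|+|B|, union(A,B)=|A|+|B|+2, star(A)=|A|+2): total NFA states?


Syntax tree has 3 char leaf(s), 1 union(s), 1 star(s)
chars contribute 3×2 = 6; each union adds +2; each star adds +2
Total: 6 + 2 + 2 = 10 states


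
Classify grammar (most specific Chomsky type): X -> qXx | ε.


Single nonterminal LHS, but q^n x^n is not regular
Classification: Type 2 (Context-Free)


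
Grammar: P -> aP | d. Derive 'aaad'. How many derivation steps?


Derivation: P => aP => aaP => aaaP => aaad
Steps: 4


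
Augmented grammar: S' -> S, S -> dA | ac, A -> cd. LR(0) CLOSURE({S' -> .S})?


Start: S' -> .S
For each item with dot before a nonterminal B, add B -> .γ for every B-production
Closure: [S' -> .S, S -> .dA, S -> .ac]


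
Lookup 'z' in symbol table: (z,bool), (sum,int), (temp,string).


Lookup 'z' → type bool


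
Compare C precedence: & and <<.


'<<' is shift (level 8); '&' is bitwise AND (level 5)
Higher level binds tighter
'<<' has higher precedence than '&'


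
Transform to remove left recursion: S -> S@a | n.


Left-recursive alternatives: S@a; non-recursive: n
Introduce S': S -> nS', S' -> @aS' | ε


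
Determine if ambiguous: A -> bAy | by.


balanced b^n…y^n: each string has a unique parse
Unambiguous


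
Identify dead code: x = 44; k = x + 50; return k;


x is read by k's definition; k is returned
No dead code


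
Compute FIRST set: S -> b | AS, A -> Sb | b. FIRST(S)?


Per alternative of S: FIRST(b) = {b}; FIRST(AS) = {b}
FIRST(S) = {b}


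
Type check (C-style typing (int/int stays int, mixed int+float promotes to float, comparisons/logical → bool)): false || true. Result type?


Operand types: bool || bool
Rule: logical operators take bool operands and yield bool
Result type: bool


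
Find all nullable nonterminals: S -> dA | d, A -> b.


A nonterminal is nullable iff some alternative derives ε (directly, or every symbol in it is nullable)
Nullable: {}


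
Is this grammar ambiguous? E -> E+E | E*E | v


'v+v*v' has two parse trees (no precedence encoded between + and *)
Ambiguous


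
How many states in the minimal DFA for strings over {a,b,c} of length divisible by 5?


Track length mod 5: states 0..4, accept at 0
Minimal DFA: 5 states


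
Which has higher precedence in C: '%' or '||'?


'%' is multiplicative (level 10); '||' is logical OR (level 1)
Higher level binds tighter
'%' has higher precedence than '||'


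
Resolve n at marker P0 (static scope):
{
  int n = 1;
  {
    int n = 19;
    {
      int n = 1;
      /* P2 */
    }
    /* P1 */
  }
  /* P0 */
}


n declared in the same block as P0
n = 1


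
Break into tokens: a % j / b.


Scan left to right, longest-match per lexeme
Tokens: ID(a), OP(%), ID(j), OP(/), ID(b)


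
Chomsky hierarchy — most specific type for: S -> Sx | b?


Left-linear: every RHS is a terminal or one nonterminal followed by a terminal
Classification: Type 3 (Regular)


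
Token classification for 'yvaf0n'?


Pattern: letter/underscore followed by alphanumerics, not a keyword
Type: IDENTIFIER


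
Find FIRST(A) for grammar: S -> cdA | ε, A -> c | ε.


Per alternative of A: FIRST(c) = {c}; FIRST(ε) = {ε}
FIRST(A) = {c, ε}


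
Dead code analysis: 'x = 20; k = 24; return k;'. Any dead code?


x is assigned but never read
Dead: 'x = 20'


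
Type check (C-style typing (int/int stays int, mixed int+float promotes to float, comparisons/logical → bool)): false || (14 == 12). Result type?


Operand types: bool || bool
Rule: logical operators take bool operands and yield bool
Result type: bool


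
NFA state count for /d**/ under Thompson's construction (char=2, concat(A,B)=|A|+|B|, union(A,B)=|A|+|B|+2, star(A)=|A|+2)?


Syntax tree has 1 char leaf(s), 0 union(s), 2 star(s)
chars contribute 1×2 = 2; each union adds +2; each star adds +2
Total: 2 + 0 + 4 = 6 states


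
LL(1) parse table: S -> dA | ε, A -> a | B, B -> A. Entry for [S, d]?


For [S, d]: 'd' ∈ FIRST(dA)
Entry: S -> dA


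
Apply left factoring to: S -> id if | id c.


Common prefix: 'id'
Factored: S -> id S', S' -> if | c


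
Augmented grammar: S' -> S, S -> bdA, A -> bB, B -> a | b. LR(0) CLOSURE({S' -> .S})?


Start: S' -> .S
For each item with dot before a nonterminal B, add B -> .γ for every B-production
Closure: [S' -> .S, S -> .bdA]


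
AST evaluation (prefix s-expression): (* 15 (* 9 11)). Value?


Evaluate inner: (* 9 11) = 99
Evaluate root: (* 15 99) = 1485
Result: 1485


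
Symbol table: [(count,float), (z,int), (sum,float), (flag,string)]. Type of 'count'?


Lookup 'count' → type float


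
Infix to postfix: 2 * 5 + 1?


Left to right (same or higher precedence on left)
Postfix: 2 5 * 1 +


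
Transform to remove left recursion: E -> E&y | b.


Left-recursive alternatives: E&y; non-recursive: b
Introduce E': E -> bE', E' -> &yE' | ε


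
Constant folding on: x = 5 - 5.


5 - 5 = 0 at compile time
Optimized: x = 0


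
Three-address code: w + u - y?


Break into single-operator statements:
t1 = w + u
t2 = t1 - y


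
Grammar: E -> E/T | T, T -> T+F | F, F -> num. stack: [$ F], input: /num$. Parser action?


'F' (not preceded by T+) is the handle for T -> F
Action: reduce (T -> F)


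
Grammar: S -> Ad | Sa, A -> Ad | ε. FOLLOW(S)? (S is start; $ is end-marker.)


$ ∈ FOLLOW(S). For each A -> αBβ: add FIRST(β)\{ε} to FOLLOW(B); if β nullable, add FOLLOW(A).
FOLLOW(S) = {$, a}


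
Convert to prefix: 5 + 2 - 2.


left-to-right (same/higher precedence on left): tree is (- (+ 5 2) 2)
Prefix: - + 5 2 2


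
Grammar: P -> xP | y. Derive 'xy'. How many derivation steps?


Derivation: P => xP => xy
Steps: 2


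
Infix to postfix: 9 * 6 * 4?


Left to right (same or higher precedence on left)
Postfix: 9 6 * 4 *


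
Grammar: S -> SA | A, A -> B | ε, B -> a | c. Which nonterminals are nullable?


A nonterminal is nullable iff some alternative derives ε (directly, or every symbol in it is nullable)
Nullable: {A, S}


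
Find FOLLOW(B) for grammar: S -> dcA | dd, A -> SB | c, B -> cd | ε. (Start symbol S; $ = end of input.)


$ ∈ FOLLOW(S). For each A -> αBβ: add FIRST(β)\{ε} to FOLLOW(B); if β nullable, add FOLLOW(A).
FOLLOW(B) = {$, c}


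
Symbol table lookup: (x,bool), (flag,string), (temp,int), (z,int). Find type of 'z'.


Lookup 'z' → type int


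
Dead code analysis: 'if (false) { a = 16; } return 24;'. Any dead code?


condition is constant false, so the whole block is unreachable
Dead: 'if (false) { a = 16; }'


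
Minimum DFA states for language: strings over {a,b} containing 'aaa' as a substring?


KMP-style automaton: 3 progress states + 1 absorbing accept = 4
Minimal DFA: 4 states


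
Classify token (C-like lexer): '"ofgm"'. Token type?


Pattern: double-quoted sequence
Type: STRING_LITERAL


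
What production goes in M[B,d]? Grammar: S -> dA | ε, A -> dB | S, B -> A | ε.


For [B, d]: 'd' ∈ FIRST(A)
Entry: B -> A


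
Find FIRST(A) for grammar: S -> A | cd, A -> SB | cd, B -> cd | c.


Per alternative of A: FIRST(SB) = {c}; FIRST(cd) = {c}
FIRST(A) = {c}


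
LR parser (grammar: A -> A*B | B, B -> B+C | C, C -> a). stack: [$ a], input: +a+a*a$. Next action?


'a' on top is the handle for C -> a
Action: reduce (C -> a)


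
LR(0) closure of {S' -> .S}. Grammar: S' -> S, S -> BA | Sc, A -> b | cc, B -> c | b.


Start: S' -> .S
For each item with dot before a nonterminal B, add B -> .γ for every B-production
Closure: [S' -> .S, S -> .BA, S -> .Sc, B -> .c, B -> .b]


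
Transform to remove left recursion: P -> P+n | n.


Left-recursive alternatives: P+n; non-recursive: n
Introduce P': P -> nP', P' -> +nP' | ε


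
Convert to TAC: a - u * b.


Break into single-operator statements:
t1 = u * b
t2 = a - t1


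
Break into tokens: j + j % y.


Scan left to right, longest-match per lexeme
Tokens: ID(j), OP(+), ID(j), OP(%), ID(y)


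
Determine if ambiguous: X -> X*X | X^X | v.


'v*v^v' has two parse trees (no precedence encoded between * and ^)
Ambiguous


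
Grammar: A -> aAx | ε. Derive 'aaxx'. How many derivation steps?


Derivation: A => aAx => aaAxx => aaxx
Steps: 3


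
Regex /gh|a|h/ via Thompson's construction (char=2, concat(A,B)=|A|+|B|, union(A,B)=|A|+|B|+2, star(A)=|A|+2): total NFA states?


Syntax tree has 4 char leaf(s), 2 union(s), 0 star(s)
chars contribute 4×2 = 8; each union adds +2; each star adds +2
Total: 8 + 4 + 0 = 12 states


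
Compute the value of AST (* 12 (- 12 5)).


Evaluate inner: (- 12 5) = 7
Evaluate root: (* 12 7) = 84
Result: 84


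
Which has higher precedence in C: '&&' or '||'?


'&&' is logical AND (level 2); '||' is logical OR (level 1)
Higher level binds tighter
'&&' has higher precedence than '||'


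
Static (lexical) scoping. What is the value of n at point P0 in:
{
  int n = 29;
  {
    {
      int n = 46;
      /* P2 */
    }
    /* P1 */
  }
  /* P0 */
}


n declared in the same block as P0
n = 29


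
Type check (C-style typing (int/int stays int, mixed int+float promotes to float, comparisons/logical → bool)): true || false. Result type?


Operand types: bool || bool
Rule: logical operators take bool operands and yield bool
Result type: bool


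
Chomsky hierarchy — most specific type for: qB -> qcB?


LHS has context (more than one symbol) and |LHS| ≤ |RHS|
Classification: Type 1 (Context-Sensitive)


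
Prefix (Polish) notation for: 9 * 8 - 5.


left-to-right (same/higher precedence on left): tree is (- (* 9 8) 5)
Prefix: - * 9 8 5


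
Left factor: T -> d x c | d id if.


Common prefix: 'd'
Factored: T -> d T', T' -> x c | id if


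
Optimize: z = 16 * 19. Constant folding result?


16 * 19 = 304 at compile time
Optimized: z = 304


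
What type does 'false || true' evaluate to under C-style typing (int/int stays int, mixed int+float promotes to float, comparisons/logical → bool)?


Operand types: bool || bool
Rule: logical operators take bool operands and yield bool
Result type: bool


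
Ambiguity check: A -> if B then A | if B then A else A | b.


dangling else: 'if B then if B then b else b' parses two ways
Ambiguous


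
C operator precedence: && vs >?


'>' is relational (level 7); '&&' is logical AND (level 2)
Higher level binds tighter
'>' has higher precedence than '&&'


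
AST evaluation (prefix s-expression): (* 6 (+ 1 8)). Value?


Evaluate inner: (+ 1 8) = 9
Evaluate root: (* 6 9) = 54
Result: 54


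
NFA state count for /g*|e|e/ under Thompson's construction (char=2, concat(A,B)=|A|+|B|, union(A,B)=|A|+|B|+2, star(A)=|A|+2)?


Syntax tree has 3 char leaf(s), 2 union(s), 1 star(s)
chars contribute 3×2 = 6; each union adds +2; each star adds +2
Total: 6 + 4 + 2 = 12 states


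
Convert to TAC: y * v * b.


Break into single-operator statements:
t1 = y * v
t2 = t1 * b


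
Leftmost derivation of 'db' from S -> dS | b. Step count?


Derivation: S => dS => db
Steps: 2


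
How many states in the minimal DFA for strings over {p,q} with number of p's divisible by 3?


Track (count of p) mod 3: states 0..2, accept at 0
Minimal DFA: 3 states


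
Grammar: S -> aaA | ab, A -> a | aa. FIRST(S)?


Per alternative of S: FIRST(aaA) = {a}; FIRST(ab) = {a}
FIRST(S) = {a}


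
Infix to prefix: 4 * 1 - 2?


left-to-right (same/higher precedence on left): tree is (- (* 4 1) 2)
Prefix: - * 4 1 2


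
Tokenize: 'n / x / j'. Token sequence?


Scan left to right, longest-match per lexeme
Tokens: ID(n), OP(/), ID(x), OP(/), ID(j)


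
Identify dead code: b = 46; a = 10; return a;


b is assigned but never read
Dead: 'b = 46'


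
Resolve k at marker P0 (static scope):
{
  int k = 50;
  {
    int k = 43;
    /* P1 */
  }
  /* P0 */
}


k declared in the same block as P0
k = 50


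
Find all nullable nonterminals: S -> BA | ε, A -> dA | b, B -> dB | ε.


A nonterminal is nullable iff some alternative derives ε (directly, or every symbol in it is nullable)
Nullable: {B, S}


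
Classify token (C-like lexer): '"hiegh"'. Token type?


Pattern: double-quoted sequence
Type: STRING_LITERAL


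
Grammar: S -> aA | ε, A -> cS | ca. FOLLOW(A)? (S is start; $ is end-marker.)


$ ∈ FOLLOW(S). For each A -> αBβ: add FIRST(β)\{ε} to FOLLOW(B); if β nullable, add FOLLOW(A).
FOLLOW(A) = {$}


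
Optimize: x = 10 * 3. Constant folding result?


10 * 3 = 30 at compile time
Optimized: x = 30


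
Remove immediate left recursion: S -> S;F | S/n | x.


Left-recursive alternatives: S;F, S/n; non-recursive: x
Introduce S': S -> xS', S' -> ;FS' | /nS' | ε


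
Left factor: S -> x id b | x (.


Common prefix: 'x'
Factored: S -> x S', S' -> id b | (


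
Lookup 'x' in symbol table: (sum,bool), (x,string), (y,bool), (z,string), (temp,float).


Lookup 'x' → type string


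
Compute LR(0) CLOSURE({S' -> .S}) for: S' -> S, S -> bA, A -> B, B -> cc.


Start: S' -> .S
For each item with dot before a nonterminal B, add B -> .γ for every B-production
Closure: [S' -> .S, S -> .bA]


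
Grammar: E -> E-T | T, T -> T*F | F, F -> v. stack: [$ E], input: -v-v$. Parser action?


shift '-' to continue E -> E-T
Action: shift


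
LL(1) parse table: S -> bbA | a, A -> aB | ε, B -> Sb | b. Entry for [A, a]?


For [A, a]: 'a' ∈ FIRST(aB)
Entry: A -> aB


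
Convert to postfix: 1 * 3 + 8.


Left to right (same or higher precedence on left)
Postfix: 1 3 * 8 +


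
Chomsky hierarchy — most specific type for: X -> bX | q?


Right-linear: every RHS is a terminal or a terminal followed by one nonterminal
Classification: Type 3 (Regular)


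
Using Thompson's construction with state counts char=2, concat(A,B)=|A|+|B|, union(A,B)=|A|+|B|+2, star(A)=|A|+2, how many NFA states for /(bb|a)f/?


Syntax tree has 4 char leaf(s), 1 union(s), 0 star(s)
chars contribute 4×2 = 8; each union adds +2; each star adds +2
Total: 8 + 2 + 0 = 10 states


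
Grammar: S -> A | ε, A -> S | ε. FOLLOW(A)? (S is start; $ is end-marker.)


$ ∈ FOLLOW(S). For each A -> αBβ: add FIRST(β)\{ε} to FOLLOW(B); if β nullable, add FOLLOW(A).
FOLLOW(A) = {$}


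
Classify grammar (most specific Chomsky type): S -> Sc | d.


Left-linear: every RHS is a terminal or one nonterminal followed by a terminal
Classification: Type 3 (Regular)


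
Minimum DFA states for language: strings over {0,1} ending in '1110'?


Track the longest suffix of input matching a prefix of '1110': 5 classes (prefixes of length 0..4)
Minimal DFA: 5 states


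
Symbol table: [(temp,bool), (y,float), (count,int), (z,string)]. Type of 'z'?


Lookup 'z' → type string


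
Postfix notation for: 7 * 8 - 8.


Left to right (same or higher precedence on left)
Postfix: 7 8 * 8 -


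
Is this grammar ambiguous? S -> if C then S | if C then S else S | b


dangling else: 'if C then if C then b else b' parses two ways
Ambiguous


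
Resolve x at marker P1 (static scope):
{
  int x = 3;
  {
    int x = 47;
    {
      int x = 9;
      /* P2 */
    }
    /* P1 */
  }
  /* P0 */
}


x declared in the same block as P1
x = 47


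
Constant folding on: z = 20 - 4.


20 - 4 = 16 at compile time
Optimized: z = 16


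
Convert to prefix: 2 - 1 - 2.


left-to-right (same/higher precedence on left): tree is (- (- 2 1) 2)
Prefix: - - 2 1 2
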